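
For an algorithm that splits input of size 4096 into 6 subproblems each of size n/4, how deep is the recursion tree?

For divide and conquer with division factor 4:

Problem sizes at each level:
Level 0: 4096
Level 1: 1024
Level 2: 256
Level 3: 64
Level 4: 16
Level 5: 4
Level 6: 1

The root is level 0 and the size-1 base case is level 6 (the tree spans levels 0 through 6, i.e. 7 levels counting the root), so the depth is the number of divisions: log_4(4096) = 6

The recursion tree depth is log_4(4096) = 6. At each level, the problem size is divided by 4, so it takes 6 divisions to reduce to a base case of size 1. The algorithm makes 6 recursive calls at each level.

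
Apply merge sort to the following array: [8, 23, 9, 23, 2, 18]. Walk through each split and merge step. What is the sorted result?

Merge sort trace:

Split: [8, 23, 9, 23, 2, 18] -> [8, 23, 9] and [23, 2, 18]
  Split: [8, 23, 9] -> [8] and [23, 9]
    Split: [23, 9] -> [23] and [9]
    Merge: [23] + [9] -> [9, 23]
  Merge: [8] + [9, 23] -> [8, 9, 23]
  Split: [23, 2, 18] -> [23] and [2, 18]
    Split: [2, 18] -> [2] and [18]
    Merge: [2] + [18] -> [2, 18]
  Merge: [23] + [2, 18] -> [2, 18, 23]
Merge: [8, 9, 23] + [2, 18, 23] -> [2, 8, 9, 18, 23, 23]

Final sorted array: [2, 8, 9, 18, 23, 23]

The merge sort proceeds by recursively splitting the array and merging sorted halves.
After all merges, the sorted array is [2, 8, 9, 18, 23, 23].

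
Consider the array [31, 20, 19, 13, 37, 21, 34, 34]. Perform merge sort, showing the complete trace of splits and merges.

Merge sort trace:

Split: [31, 20, 19, 13, 37, 21, 34, 34] -> [31, 20, 19, 13] and [37, 21, 34, 34]
  Split: [31, 20, 19, 13] -> [31, 20] and [19, 13]
    Split: [31, 20] -> [31] and [20]
    Merge: [31] + [20] -> [20, 31]
    Split: [19, 13] -> [19] and [13]
    Merge: [19] + [13] -> [13, 19]
  Merge: [20, 31] + [13, 19] -> [13, 19, 20, 31]
  Split: [37, 21, 34, 34] -> [37, 21] and [34, 34]
    Split: [37, 21] -> [37] and [21]
    Merge: [37] + [21] -> [21, 37]
    Split: [34, 34] -> [34] and [34]
    Merge: [34] + [34] -> [34, 34]
  Merge: [21, 37] + [34, 34] -> [21, 34, 34, 37]
Merge: [13, 19, 20, 31] + [21, 34, 34, 37] -> [13, 19, 20, 21, 31, 34, 34, 37]

Final sorted array: [13, 19, 20, 21, 31, 34, 34, 37]

The merge sort proceeds by recursively splitting the array and merging sorted halves.
After all merges, the sorted array is [13, 19, 20, 21, 31, 34, 34, 37].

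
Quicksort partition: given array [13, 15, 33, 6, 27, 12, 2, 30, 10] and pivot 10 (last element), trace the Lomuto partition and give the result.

Lomuto partition with pivot = 10:

Initial array: [13, 15, 33, 6, 27, 12, 2, 30, 10]

arr[0]=13 > 10: no swap
arr[1]=15 > 10: no swap
arr[2]=33 > 10: no swap
arr[3]=6 <= 10: swap with position 0, array becomes [6, 15, 33, 13, 27, 12, 2, 30, 10]
arr[4]=27 > 10: no swap
arr[5]=12 > 10: no swap
arr[6]=2 <= 10: swap with position 1, array becomes [6, 2, 33, 13, 27, 12, 15, 30, 10]
arr[7]=30 > 10: no swap

Place pivot at position 2: [6, 2, 10, 13, 27, 12, 15, 30, 33]
Pivot position: 2

After partitioning with pivot 10, the array becomes [6, 2, 10, 13, 27, 12, 15, 30, 33]. The pivot is placed at index 2. All elements to the left of the pivot are <= 10, and all elements to the right are > 10.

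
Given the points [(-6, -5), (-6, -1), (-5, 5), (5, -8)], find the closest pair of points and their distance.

Computing all pairwise distances among 4 points:

d((-6, -5), (-6, -1)) = 4.0 <-- minimum
d((-6, -5), (-5, 5)) = 10.0499
d((-6, -5), (5, -8)) = 11.4018
d((-6, -1), (-5, 5)) = 6.0828
d((-6, -1), (5, -8)) = 13.0384
d((-5, 5), (5, -8)) = 16.4012

Closest pair: (-6, -5) and (-6, -1) with distance 4.0

The closest pair is (-6, -5) and (-6, -1) with Euclidean distance 4.0. For 4 points, brute-force pairwise comparison is shown above. For large n, the divide-and-conquer algorithm (sort by x, recurse on halves, check the dividing strip) achieves O(n log n).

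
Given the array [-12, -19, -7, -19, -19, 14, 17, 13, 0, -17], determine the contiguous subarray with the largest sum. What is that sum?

Using Kadane's algorithm on [-12, -19, -7, -19, -19, 14, 17, 13, 0, -17]:

Scanning through the array:
Position 1 (value -19): max_ending_here = -19, max_so_far = -12
Position 2 (value -7): max_ending_here = -7, max_so_far = -7
Position 3 (value -19): max_ending_here = -19, max_so_far = -7
Position 4 (value -19): max_ending_here = -19, max_so_far = -7
Position 5 (value 14): max_ending_here = 14, max_so_far = 14
Position 6 (value 17): max_ending_here = 31, max_so_far = 31
Position 7 (value 13): max_ending_here = 44, max_so_far = 44
Position 8 (value 0): max_ending_here = 44, max_so_far = 44
Position 9 (value -17): max_ending_here = 27, max_so_far = 44

Maximum subarray: [14, 17, 13]
Maximum sum: 44

The maximum subarray is [14, 17, 13] with sum 44. This subarray runs from index 5 to index 7.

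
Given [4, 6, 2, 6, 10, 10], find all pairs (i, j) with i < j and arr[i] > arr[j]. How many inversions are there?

Finding inversions in [4, 6, 2, 6, 10, 10]:

(0, 2): arr[0]=4 > arr[2]=2
(1, 2): arr[1]=6 > arr[2]=2

Total inversions: 2

The array has 2 inversion(s): (0,2), (1,2). Each pair (i,j) satisfies i < j and arr[i] > arr[j].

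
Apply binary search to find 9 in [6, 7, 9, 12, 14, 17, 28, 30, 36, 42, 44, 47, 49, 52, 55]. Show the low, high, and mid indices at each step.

Binary search for 9 in [6, 7, 9, 12, 14, 17, 28, 30, 36, 42, 44, 47, 49, 52, 55]:

lo=0, hi=14, mid=7, arr[mid]=30 -> 30 > 9, search left half
lo=0, hi=6, mid=3, arr[mid]=12 -> 12 > 9, search left half
lo=0, hi=2, mid=1, arr[mid]=7 -> 7 < 9, search right half
lo=2, hi=2, mid=2, arr[mid]=9 -> Found target at index 2!

Binary search finds 9 at index 2 after 4 comparisons. The search repeatedly halves the search space by comparing with the middle element.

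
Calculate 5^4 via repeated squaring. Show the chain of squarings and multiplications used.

Computing 5^4 by squaring (build up from 5^1; each line after the first costs one multiplication):

5^1 = 5
5^2 = (5^1)^2 = 5^2 = 25
5^4 = (5^2)^2 = 25^2 = 625

Result: 625
Multiplications needed: 2 (2 lines after 5^1)

5^4 = 625. Using exponentiation by squaring, this requires 2 multiplications. The key idea: if the exponent is even, square the half-power; if odd, multiply by the base once.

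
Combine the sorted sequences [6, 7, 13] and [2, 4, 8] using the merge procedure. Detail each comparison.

Merging process:

Compare 6 vs 2: take 2 from right. Merged: [2]
Compare 6 vs 4: take 4 from right. Merged: [2, 4]
Compare 6 vs 8: take 6 from left. Merged: [2, 4, 6]
Compare 7 vs 8: take 7 from left. Merged: [2, 4, 6, 7]
Compare 13 vs 8: take 8 from right. Merged: [2, 4, 6, 7, 8]
Append remaining from left: [13]. Merged: [2, 4, 6, 7, 8, 13]

Final merged array: [2, 4, 6, 7, 8, 13]
Total comparisons: 5

The merged array is [2, 4, 6, 7, 8, 13], requiring 5 comparisons. The merge step runs in O(n) time where n is the total number of elements.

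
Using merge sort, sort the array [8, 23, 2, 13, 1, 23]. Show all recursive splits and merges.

Merge sort trace:

Split: [8, 23, 2, 13, 1, 23] -> [8, 23, 2] and [13, 1, 23]
  Split: [8, 23, 2] -> [8] and [23, 2]
    Split: [23, 2] -> [23] and [2]
    Merge: [23] + [2] -> [2, 23]
  Merge: [8] + [2, 23] -> [2, 8, 23]
  Split: [13, 1, 23] -> [13] and [1, 23]
    Split: [1, 23] -> [1] and [23]
    Merge: [1] + [23] -> [1, 23]
  Merge: [13] + [1, 23] -> [1, 13, 23]
Merge: [2, 8, 23] + [1, 13, 23] -> [1, 2, 8, 13, 23, 23]

Final sorted array: [1, 2, 8, 13, 23, 23]

The merge sort proceeds by recursively splitting the array and merging sorted halves.
After all merges, the sorted array is [1, 2, 8, 13, 23, 23].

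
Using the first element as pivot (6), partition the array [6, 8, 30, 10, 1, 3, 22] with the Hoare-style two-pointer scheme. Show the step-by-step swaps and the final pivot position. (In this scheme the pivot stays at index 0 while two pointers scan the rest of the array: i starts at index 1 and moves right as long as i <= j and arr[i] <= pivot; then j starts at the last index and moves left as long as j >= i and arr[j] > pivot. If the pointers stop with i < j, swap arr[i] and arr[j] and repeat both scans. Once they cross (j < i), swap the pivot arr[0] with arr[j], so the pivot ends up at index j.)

Hoare-style two-pointer partition with pivot = 6:

Initial array: [6, 8, 30, 10, 1, 3, 22]

Pointers start at i = 1, j = 6.
i stops at index 1 (arr[1]=8 > 6), j stops at index 5 (arr[5]=3 <= 6): swap arr[1] and arr[5], array becomes [6, 3, 30, 10, 1, 8, 22]
i stops at index 2 (arr[2]=30 > 6), j stops at index 4 (arr[4]=1 <= 6): swap arr[2] and arr[4], array becomes [6, 3, 1, 10, 30, 8, 22]
i ends at 3, j ends at 2: the pointers have crossed (j < i), so scanning stops.

Swap pivot arr[0] with arr[2] to place pivot at position 2: [1, 3, 6, 10, 30, 8, 22]
Pivot position: 2

After partitioning with pivot 6, the array becomes [1, 3, 6, 10, 30, 8, 22]. The pivot is placed at index 2. All elements to the left of the pivot are <= 6, and all elements to the right are > 6.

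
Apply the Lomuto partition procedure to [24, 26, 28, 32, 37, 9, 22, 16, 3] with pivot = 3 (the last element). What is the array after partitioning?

Lomuto partition with pivot = 3:

Initial array: [24, 26, 28, 32, 37, 9, 22, 16, 3]

arr[0]=24 > 3: no swap
arr[1]=26 > 3: no swap
arr[2]=28 > 3: no swap
arr[3]=32 > 3: no swap
arr[4]=37 > 3: no swap
arr[5]=9 > 3: no swap
arr[6]=22 > 3: no swap
arr[7]=16 > 3: no swap

Place pivot at position 0: [3, 26, 28, 32, 37, 9, 22, 16, 24]
Pivot position: 0

After partitioning with pivot 3, the array becomes [3, 26, 28, 32, 37, 9, 22, 16, 24]. The pivot is placed at index 0. All elements to the left of the pivot are <= 3, and all elements to the right are > 3.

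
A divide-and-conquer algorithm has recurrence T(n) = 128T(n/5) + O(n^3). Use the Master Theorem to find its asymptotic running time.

Master Theorem for T(n) = 128T(n/5) + O(n^3):

a = 128, b = 5, c = 3
log_b(a) = log_5(128) = 3.0147

Case 1: c = 3 < log_5(128) = 3.0147
T(n) = O(n^(log_5 128))

For T(n) = 128T(n/5) + O(n^3): log_5(128) = 3.0147. This is Case 1 of the Master Theorem (c < log_b(a), work dominated by leaves), giving O(n^(log_5 128)).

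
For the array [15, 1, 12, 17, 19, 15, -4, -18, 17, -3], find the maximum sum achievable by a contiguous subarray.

Using Kadane's algorithm on [15, 1, 12, 17, 19, 15, -4, -18, 17, -3]:

Scanning through the array:
Position 1 (value 1): max_ending_here = 16, max_so_far = 16
Position 2 (value 12): max_ending_here = 28, max_so_far = 28
Position 3 (value 17): max_ending_here = 45, max_so_far = 45
Position 4 (value 19): max_ending_here = 64, max_so_far = 64
Position 5 (value 15): max_ending_here = 79, max_so_far = 79
Position 6 (value -4): max_ending_here = 75, max_so_far = 79
Position 7 (value -18): max_ending_here = 57, max_so_far = 79
Position 8 (value 17): max_ending_here = 74, max_so_far = 79
Position 9 (value -3): max_ending_here = 71, max_so_far = 79

Maximum subarray: [15, 1, 12, 17, 19, 15]
Maximum sum: 79

The maximum subarray is [15, 1, 12, 17, 19, 15] with sum 79. This subarray runs from index 0 to index 5.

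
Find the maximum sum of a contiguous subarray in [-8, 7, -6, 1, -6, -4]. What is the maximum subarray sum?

Using Kadane's algorithm on [-8, 7, -6, 1, -6, -4]:

Scanning through the array:
Position 1 (value 7): max_ending_here = 7, max_so_far = 7
Position 2 (value -6): max_ending_here = 1, max_so_far = 7
Position 3 (value 1): max_ending_here = 2, max_so_far = 7
Position 4 (value -6): max_ending_here = -4, max_so_far = 7
Position 5 (value -4): max_ending_here = -4, max_so_far = 7

Maximum subarray: [7]
Maximum sum: 7

The maximum subarray is [7] with sum 7. This subarray runs from index 1 to index 1.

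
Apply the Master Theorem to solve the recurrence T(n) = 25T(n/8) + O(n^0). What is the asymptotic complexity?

Master Theorem for T(n) = 25T(n/8) + O(n^0):

a = 25, b = 8, c = 0
log_b(a) = log_8(25) = 1.5480

Case 1: c = 0 < log_8(25) = 1.5480
T(n) = O(n^(log_8 25))

For T(n) = 25T(n/8) + O(n^0): log_8(25) = 1.5480. This is Case 1 of the Master Theorem (c < log_b(a), work dominated by leaves), giving O(n^(log_8 25)).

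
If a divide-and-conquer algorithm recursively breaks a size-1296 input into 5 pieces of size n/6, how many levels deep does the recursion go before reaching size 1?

For divide and conquer with division factor 6:

Problem sizes at each level:
Level 0: 1296
Level 1: 216
Level 2: 36
Level 3: 6
Level 4: 1

The root is level 0 and the size-1 base case is level 4 (the tree spans levels 0 through 4, i.e. 5 levels counting the root), so the depth is the number of divisions: log_6(1296) = 4

The recursion tree depth is log_6(1296) = 4. At each level, the problem size is divided by 6, so it takes 4 divisions to reduce to a base case of size 1. The algorithm makes 5 recursive calls at each level.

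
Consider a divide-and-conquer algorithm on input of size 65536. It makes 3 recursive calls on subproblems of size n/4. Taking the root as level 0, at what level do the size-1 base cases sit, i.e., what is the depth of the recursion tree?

For divide and conquer with division factor 4:

Problem sizes at each level:
Level 0: 65536
Level 1: 16384
Level 2: 4096
Level 3: 1024
Level 4: 256
Level 5: 64
Level 6: 16
Level 7: 4
Level 8: 1

The root is level 0 and the size-1 base case is level 8 (the tree spans levels 0 through 8, i.e. 9 levels counting the root), so the depth is the number of divisions: log_4(65536) = 8

The recursion tree depth is log_4(65536) = 8. At each level, the problem size is divided by 4, so it takes 8 divisions to reduce to a base case of size 1. The algorithm makes 3 recursive calls at each level.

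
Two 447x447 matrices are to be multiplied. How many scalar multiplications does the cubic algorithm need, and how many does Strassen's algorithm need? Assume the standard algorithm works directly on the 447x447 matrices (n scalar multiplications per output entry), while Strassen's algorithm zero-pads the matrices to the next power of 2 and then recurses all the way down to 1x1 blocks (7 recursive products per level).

Matrix multiplication for 447x447 matrices:

Strassen's algorithm requires power-of-2 dimensions. Pad 447x447 to 512x512 (next power of 2).

Standard algorithm: 447^3 = 89314623 multiplications
Strassen's algorithm: 7^(log2(512)) = 7^9 = 40353607 multiplications
Savings: 89314623 - 40353607 = 48961016 multiplications

Standard: 89314623 multiplications (447^3). Strassen: 40353607 multiplications (7^9, after padding to 512x512). Strassen reduces 8 recursive multiplications to 7 at each level.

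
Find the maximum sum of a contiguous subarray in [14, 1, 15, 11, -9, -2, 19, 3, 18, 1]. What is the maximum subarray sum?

Using Kadane's algorithm on [14, 1, 15, 11, -9, -2, 19, 3, 18, 1]:

Scanning through the array:
Position 1 (value 1): max_ending_here = 15, max_so_far = 15
Position 2 (value 15): max_ending_here = 30, max_so_far = 30
Position 3 (value 11): max_ending_here = 41, max_so_far = 41
Position 4 (value -9): max_ending_here = 32, max_so_far = 41
Position 5 (value -2): max_ending_here = 30, max_so_far = 41
Position 6 (value 19): max_ending_here = 49, max_so_far = 49
Position 7 (value 3): max_ending_here = 52, max_so_far = 52
Position 8 (value 18): max_ending_here = 70, max_so_far = 70
Position 9 (value 1): max_ending_here = 71, max_so_far = 71

Maximum subarray: [14, 1, 15, 11, -9, -2, 19, 3, 18, 1]
Maximum sum: 71

The maximum subarray is [14, 1, 15, 11, -9, -2, 19, 3, 18, 1] with sum 71. This subarray runs from index 0 to index 9.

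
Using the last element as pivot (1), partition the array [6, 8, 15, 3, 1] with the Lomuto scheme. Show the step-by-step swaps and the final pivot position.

Lomuto partition with pivot = 1:

Initial array: [6, 8, 15, 3, 1]

arr[0]=6 > 1: no swap
arr[1]=8 > 1: no swap
arr[2]=15 > 1: no swap
arr[3]=3 > 1: no swap

Place pivot at position 0: [1, 8, 15, 3, 6]
Pivot position: 0

After partitioning with pivot 1, the array becomes [1, 8, 15, 3, 6]. The pivot is placed at index 0. All elements to the left of the pivot are <= 1, and all elements to the right are > 1.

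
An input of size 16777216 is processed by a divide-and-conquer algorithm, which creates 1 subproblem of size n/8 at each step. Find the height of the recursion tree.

For divide and conquer with division factor 8:

Problem sizes at each level:
Level 0: 16777216
Level 1: 2097152
Level 2: 262144
Level 3: 32768
Level 4: 4096
Level 5: 512
Level 6: 64
Level 7: 8
Level 8: 1

The root is level 0 and the size-1 base case is level 8 (the tree spans levels 0 through 8, i.e. 9 levels counting the root), so the depth is the number of divisions: log_8(16777216) = 8

The recursion tree depth is log_8(16777216) = 8. At each level, the problem size is divided by 8, so it takes 8 divisions to reduce to a base case of size 1. The algorithm makes 1 recursive call at each level.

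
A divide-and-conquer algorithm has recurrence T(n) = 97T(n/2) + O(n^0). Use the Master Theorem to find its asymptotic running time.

Master Theorem for T(n) = 97T(n/2) + O(n^0):

a = 97, b = 2, c = 0
log_b(a) = log_2(97) = 6.5999

Case 1: c = 0 < log_2(97) = 6.5999
T(n) = O(n^(log_2 97))

For T(n) = 97T(n/2) + O(n^0): log_2(97) = 6.5999. This is Case 1 of the Master Theorem (c < log_b(a), work dominated by leaves), giving O(n^(log_2 97)).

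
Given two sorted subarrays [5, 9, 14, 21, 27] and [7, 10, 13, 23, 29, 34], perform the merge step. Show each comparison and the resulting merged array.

Merging process:

Compare 5 vs 7: take 5 from left. Merged: [5]
Compare 9 vs 7: take 7 from right. Merged: [5, 7]
Compare 9 vs 10: take 9 from left. Merged: [5, 7, 9]
Compare 14 vs 10: take 10 from right. Merged: [5, 7, 9, 10]
Compare 14 vs 13: take 13 from right. Merged: [5, 7, 9, 10, 13]
Compare 14 vs 23: take 14 from left. Merged: [5, 7, 9, 10, 13, 14]
Compare 21 vs 23: take 21 from left. Merged: [5, 7, 9, 10, 13, 14, 21]
Compare 27 vs 23: take 23 from right. Merged: [5, 7, 9, 10, 13, 14, 21, 23]
Compare 27 vs 29: take 27 from left. Merged: [5, 7, 9, 10, 13, 14, 21, 23, 27]
Append remaining from right: [29, 34]. Merged: [5, 7, 9, 10, 13, 14, 21, 23, 27, 29, 34]

Final merged array: [5, 7, 9, 10, 13, 14, 21, 23, 27, 29, 34]
Total comparisons: 9

The merged array is [5, 7, 9, 10, 13, 14, 21, 23, 27, 29, 34], requiring 9 comparisons. The merge step runs in O(n) time where n is the total number of elements.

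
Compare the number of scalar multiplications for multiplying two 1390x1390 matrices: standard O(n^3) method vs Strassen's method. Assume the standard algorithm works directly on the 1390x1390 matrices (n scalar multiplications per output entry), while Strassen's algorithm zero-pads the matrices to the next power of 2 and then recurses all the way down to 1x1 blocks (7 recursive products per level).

Matrix multiplication for 1390x1390 matrices:

Strassen's algorithm requires power-of-2 dimensions. Pad 1390x1390 to 2048x2048 (next power of 2).

Standard algorithm: 1390^3 = 2685619000 multiplications
Strassen's algorithm: 7^(log2(2048)) = 7^11 = 1977326743 multiplications
Savings: 2685619000 - 1977326743 = 708292257 multiplications

Standard: 2685619000 multiplications (1390^3). Strassen: 1977326743 multiplications (7^11, after padding to 2048x2048). Strassen reduces 8 recursive multiplications to 7 at each level.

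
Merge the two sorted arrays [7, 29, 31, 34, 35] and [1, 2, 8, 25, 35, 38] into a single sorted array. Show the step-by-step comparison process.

Merging process:

Compare 7 vs 1: take 1 from right. Merged: [1]
Compare 7 vs 2: take 2 from right. Merged: [1, 2]
Compare 7 vs 8: take 7 from left. Merged: [1, 2, 7]
Compare 29 vs 8: take 8 from right. Merged: [1, 2, 7, 8]
Compare 29 vs 25: take 25 from right. Merged: [1, 2, 7, 8, 25]
Compare 29 vs 35: take 29 from left. Merged: [1, 2, 7, 8, 25, 29]
Compare 31 vs 35: take 31 from left. Merged: [1, 2, 7, 8, 25, 29, 31]
Compare 34 vs 35: take 34 from left. Merged: [1, 2, 7, 8, 25, 29, 31, 34]
Compare 35 vs 35: take 35 from left. Merged: [1, 2, 7, 8, 25, 29, 31, 34, 35]
Append remaining from right: [35, 38]. Merged: [1, 2, 7, 8, 25, 29, 31, 34, 35, 35, 38]

Final merged array: [1, 2, 7, 8, 25, 29, 31, 34, 35, 35, 38]
Total comparisons: 9

The merged array is [1, 2, 7, 8, 25, 29, 31, 34, 35, 35, 38], requiring 9 comparisons. The merge step runs in O(n) time where n is the total number of elements.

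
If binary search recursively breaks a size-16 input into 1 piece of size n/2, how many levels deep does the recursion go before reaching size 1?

For divide and conquer with division factor 2:

Problem sizes at each level:
Level 0: 16
Level 1: 8
Level 2: 4
Level 3: 2
Level 4: 1

The root is level 0 and the size-1 base case is level 4 (the tree spans levels 0 through 4, i.e. 5 levels counting the root), so the depth is the number of divisions: log_2(16) = 4

The recursion tree depth is log_2(16) = 4. At each level, the problem size is divided by 2, so it takes 4 divisions to reduce to a base case of size 1. The algorithm makes 1 recursive call at each level.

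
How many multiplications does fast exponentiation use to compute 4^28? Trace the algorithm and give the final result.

Computing 4^28 by squaring (build up from 4^1; each line after the first costs one multiplication):

4^1 = 4
4^2 = (4^1)^2 = 4^2 = 16
4^3 = 4 * 4^2 = 4 * 16 = 64
4^6 = (4^3)^2 = 64^2 = 4096
4^7 = 4 * 4^6 = 4 * 4096 = 16384
4^14 = (4^7)^2 = 16384^2 = 268435456
4^28 = (4^14)^2 = 268435456^2 = 72057594037927936

Result: 72057594037927936
Multiplications needed: 6 (6 lines after 4^1)

4^28 = 72057594037927936. Using exponentiation by squaring, this requires 6 multiplications. The key idea: if the exponent is even, square the half-power; if odd, multiply by the base once.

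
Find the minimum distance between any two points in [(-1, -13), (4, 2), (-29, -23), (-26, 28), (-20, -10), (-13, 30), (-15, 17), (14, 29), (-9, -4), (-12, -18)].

Computing all pairwise distances among 10 points:

d((-1, -13), (4, 2)) = 15.8114
d((-1, -13), (-29, -23)) = 29.7321
d((-1, -13), (-26, 28)) = 48.0208
d((-1, -13), (-20, -10)) = 19.2354
d((-1, -13), (-13, 30)) = 44.643
d((-1, -13), (-15, 17)) = 33.1059
d((-1, -13), (14, 29)) = 44.5982
d((-1, -13), (-9, -4)) = 12.0416
d((-1, -13), (-12, -18)) = 12.083
d((4, 2), (-29, -23)) = 41.4005
d((4, 2), (-26, 28)) = 39.6989
d((4, 2), (-20, -10)) = 26.8328
d((4, 2), (-13, 30)) = 32.7567
d((4, 2), (-15, 17)) = 24.2074
d((4, 2), (14, 29)) = 28.7924
d((4, 2), (-9, -4)) = 14.3178
d((4, 2), (-12, -18)) = 25.6125
d((-29, -23), (-26, 28)) = 51.0882
d((-29, -23), (-20, -10)) = 15.8114
d((-29, -23), (-13, 30)) = 55.3624
d((-29, -23), (-15, 17)) = 42.3792
d((-29, -23), (14, 29)) = 67.4759
d((-29, -23), (-9, -4)) = 27.5862
d((-29, -23), (-12, -18)) = 17.72
d((-26, 28), (-20, -10)) = 38.4708
d((-26, 28), (-13, 30)) = 13.1529
d((-26, 28), (-15, 17)) = 15.5563
d((-26, 28), (14, 29)) = 40.0125
d((-26, 28), (-9, -4)) = 36.2353
d((-26, 28), (-12, -18)) = 48.0833
d((-20, -10), (-13, 30)) = 40.6079
d((-20, -10), (-15, 17)) = 27.4591
d((-20, -10), (14, 29)) = 51.7397
d((-20, -10), (-9, -4)) = 12.53
d((-20, -10), (-12, -18)) = 11.3137 <-- minimum
d((-13, 30), (-15, 17)) = 13.1529
d((-13, 30), (14, 29)) = 27.0185
d((-13, 30), (-9, -4)) = 34.2345
d((-13, 30), (-12, -18)) = 48.0104
d((-15, 17), (14, 29)) = 31.3847
d((-15, 17), (-9, -4)) = 21.8403
d((-15, 17), (-12, -18)) = 35.1283
d((14, 29), (-9, -4)) = 40.2244
d((14, 29), (-12, -18)) = 53.7122
d((-9, -4), (-12, -18)) = 14.3178

Closest pair: (-20, -10) and (-12, -18) with distance 11.3137

The closest pair is (-20, -10) and (-12, -18) with Euclidean distance 11.3137. For 10 points, brute-force pairwise comparison is shown above. For large n, the divide-and-conquer algorithm (sort by x, recurse on halves, check the dividing strip) achieves O(n log n).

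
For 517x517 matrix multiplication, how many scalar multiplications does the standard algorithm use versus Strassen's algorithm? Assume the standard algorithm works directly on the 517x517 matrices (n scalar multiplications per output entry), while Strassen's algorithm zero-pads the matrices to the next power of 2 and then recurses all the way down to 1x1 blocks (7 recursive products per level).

Matrix multiplication for 517x517 matrices:

Strassen's algorithm requires power-of-2 dimensions. Pad 517x517 to 1024x1024 (next power of 2).

Standard algorithm: 517^3 = 138188413 multiplications
Strassen's algorithm: 7^(log2(1024)) = 7^10 = 282475249 multiplications
Difference: 138188413 - 282475249 = -144286836 (Strassen uses MORE here due to padding overhead — for small or just-over-power-of-2 n, padding can outweigh the per-level savings)

Standard: 138188413 multiplications (517^3). Strassen: 282475249 multiplications (7^10, after padding to 1024x1024). Strassen reduces 8 recursive multiplications to 7 at each level.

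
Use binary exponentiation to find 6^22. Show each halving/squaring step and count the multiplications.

Computing 6^22 by squaring (build up from 6^1; each line after the first costs one multiplication):

6^1 = 6
6^2 = (6^1)^2 = 6^2 = 36
6^4 = (6^2)^2 = 36^2 = 1296
6^5 = 6 * 6^4 = 6 * 1296 = 7776
6^10 = (6^5)^2 = 7776^2 = 60466176
6^11 = 6 * 6^10 = 6 * 60466176 = 362797056
6^22 = (6^11)^2 = 362797056^2 = 131621703842267136

Result: 131621703842267136
Multiplications needed: 6 (6 lines after 6^1)

6^22 = 131621703842267136. Using exponentiation by squaring, this requires 6 multiplications. The key idea: if the exponent is even, square the half-power; if odd, multiply by the base once.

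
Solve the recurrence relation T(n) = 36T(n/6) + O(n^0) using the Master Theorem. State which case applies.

Master Theorem for T(n) = 36T(n/6) + O(n^0):

a = 36, b = 6, c = 0
log_b(a) = log_6(36) = 2.0000

Case 1: c = 0 < log_6(36) = 2.0000
T(n) = O(n^(log_6 36)) = O(n^2)

For T(n) = 36T(n/6) + O(n^0): log_6(36) = 2.0000. This is Case 1 of the Master Theorem (c < log_b(a), work dominated by leaves), giving O(n^2).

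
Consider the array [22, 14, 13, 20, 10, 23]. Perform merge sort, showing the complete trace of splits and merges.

Merge sort trace:

Split: [22, 14, 13, 20, 10, 23] -> [22, 14, 13] and [20, 10, 23]
  Split: [22, 14, 13] -> [22] and [14, 13]
    Split: [14, 13] -> [14] and [13]
    Merge: [14] + [13] -> [13, 14]
  Merge: [22] + [13, 14] -> [13, 14, 22]
  Split: [20, 10, 23] -> [20] and [10, 23]
    Split: [10, 23] -> [10] and [23]
    Merge: [10] + [23] -> [10, 23]
  Merge: [20] + [10, 23] -> [10, 20, 23]
Merge: [13, 14, 22] + [10, 20, 23] -> [10, 13, 14, 20, 22, 23]

Final sorted array: [10, 13, 14, 20, 22, 23]

The merge sort proceeds by recursively splitting the array and merging sorted halves.
After all merges, the sorted array is [10, 13, 14, 20, 22, 23].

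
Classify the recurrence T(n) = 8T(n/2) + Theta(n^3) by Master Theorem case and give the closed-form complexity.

Master Theorem for T(n) = 8T(n/2) + O(n^3):

a = 8, b = 2, c = 3
log_b(a) = log_2(8) = 3.0000

Case 2: c = 3 = log_2(8) = 3.0000
T(n) = O(n^3 log n) = O(n^3 log n)

For T(n) = 8T(n/2) + O(n^3): log_2(8) = 3.0000. This is Case 2 of the Master Theorem (c = log_b(a), equal work at all levels), giving O(n^3 log n).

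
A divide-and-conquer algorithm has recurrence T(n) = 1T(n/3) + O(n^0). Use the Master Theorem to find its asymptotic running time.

Master Theorem for T(n) = 1T(n/3) + O(n^0):

a = 1, b = 3, c = 0
log_b(a) = log_3(1) = 0.0000

Case 2: c = 0 = log_3(1) = 0.0000
T(n) = O(n^0 log n) = O(log n)

For T(n) = 1T(n/3) + O(n^0): log_3(1) = 0.0000. This is Case 2 of the Master Theorem (c = log_b(a), equal work at all levels), giving O(log n).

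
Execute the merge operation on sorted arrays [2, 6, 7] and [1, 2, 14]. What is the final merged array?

Merging process:

Compare 2 vs 1: take 1 from right. Merged: [1]
Compare 2 vs 2: take 2 from left. Merged: [1, 2]
Compare 6 vs 2: take 2 from right. Merged: [1, 2, 2]
Compare 6 vs 14: take 6 from left. Merged: [1, 2, 2, 6]
Compare 7 vs 14: take 7 from left. Merged: [1, 2, 2, 6, 7]
Append remaining from right: [14]. Merged: [1, 2, 2, 6, 7, 14]

Final merged array: [1, 2, 2, 6, 7, 14]
Total comparisons: 5

The merged array is [1, 2, 2, 6, 7, 14], requiring 5 comparisons. The merge step runs in O(n) time where n is the total number of elements.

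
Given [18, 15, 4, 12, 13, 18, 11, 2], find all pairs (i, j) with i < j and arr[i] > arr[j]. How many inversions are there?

Finding inversions in [18, 15, 4, 12, 13, 18, 11, 2]:

(0, 1): arr[0]=18 > arr[1]=15
(0, 2): arr[0]=18 > arr[2]=4
(0, 3): arr[0]=18 > arr[3]=12
(0, 4): arr[0]=18 > arr[4]=13
(0, 6): arr[0]=18 > arr[6]=11
(0, 7): arr[0]=18 > arr[7]=2
(1, 2): arr[1]=15 > arr[2]=4
(1, 3): arr[1]=15 > arr[3]=12
(1, 4): arr[1]=15 > arr[4]=13
(1, 6): arr[1]=15 > arr[6]=11
(1, 7): arr[1]=15 > arr[7]=2
(2, 7): arr[2]=4 > arr[7]=2
(3, 6): arr[3]=12 > arr[6]=11
(3, 7): arr[3]=12 > arr[7]=2
(4, 6): arr[4]=13 > arr[6]=11
(4, 7): arr[4]=13 > arr[7]=2
(5, 6): arr[5]=18 > arr[6]=11
(5, 7): arr[5]=18 > arr[7]=2
(6, 7): arr[6]=11 > arr[7]=2

Total inversions: 19

The array has 19 inversion(s): (0,1), (0,2), (0,3), (0,4), (0,6), (0,7), (1,2), (1,3), (1,4), (1,6), (1,7), (2,7), (3,6), (3,7), (4,6), (4,7), (5,6), (5,7), (6,7). Each pair (i,j) satisfies i < j and arr[i] > arr[j].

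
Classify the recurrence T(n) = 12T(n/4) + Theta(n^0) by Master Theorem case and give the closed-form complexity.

Master Theorem for T(n) = 12T(n/4) + O(n^0):

a = 12, b = 4, c = 0
log_b(a) = log_4(12) = 1.7925

Case 1: c = 0 < log_4(12) = 1.7925
T(n) = O(n^(log_4 12))

For T(n) = 12T(n/4) + O(n^0): log_4(12) = 1.7925. This is Case 1 of the Master Theorem (c < log_b(a), work dominated by leaves), giving O(n^(log_4 12)).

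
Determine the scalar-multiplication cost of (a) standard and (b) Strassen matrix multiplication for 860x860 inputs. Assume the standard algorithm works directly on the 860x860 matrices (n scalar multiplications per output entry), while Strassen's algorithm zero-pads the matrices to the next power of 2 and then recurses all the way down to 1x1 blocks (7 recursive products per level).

Matrix multiplication for 860x860 matrices:

Strassen's algorithm requires power-of-2 dimensions. Pad 860x860 to 1024x1024 (next power of 2).

Standard algorithm: 860^3 = 636056000 multiplications
Strassen's algorithm: 7^(log2(1024)) = 7^10 = 282475249 multiplications
Savings: 636056000 - 282475249 = 353580751 multiplications

Standard: 636056000 multiplications (860^3). Strassen: 282475249 multiplications (7^10, after padding to 1024x1024). Strassen reduces 8 recursive multiplications to 7 at each level.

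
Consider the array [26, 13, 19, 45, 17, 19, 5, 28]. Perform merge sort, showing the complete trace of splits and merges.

Merge sort trace:

Split: [26, 13, 19, 45, 17, 19, 5, 28] -> [26, 13, 19, 45] and [17, 19, 5, 28]
  Split: [26, 13, 19, 45] -> [26, 13] and [19, 45]
    Split: [26, 13] -> [26] and [13]
    Merge: [26] + [13] -> [13, 26]
    Split: [19, 45] -> [19] and [45]
    Merge: [19] + [45] -> [19, 45]
  Merge: [13, 26] + [19, 45] -> [13, 19, 26, 45]
  Split: [17, 19, 5, 28] -> [17, 19] and [5, 28]
    Split: [17, 19] -> [17] and [19]
    Merge: [17] + [19] -> [17, 19]
    Split: [5, 28] -> [5] and [28]
    Merge: [5] + [28] -> [5, 28]
  Merge: [17, 19] + [5, 28] -> [5, 17, 19, 28]
Merge: [13, 19, 26, 45] + [5, 17, 19, 28] -> [5, 13, 17, 19, 19, 26, 28, 45]

Final sorted array: [5, 13, 17, 19, 19, 26, 28, 45]

The merge sort proceeds by recursively splitting the array and merging sorted halves.
After all merges, the sorted array is [5, 13, 17, 19, 19, 26, 28, 45].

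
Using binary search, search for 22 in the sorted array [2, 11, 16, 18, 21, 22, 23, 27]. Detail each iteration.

Binary search for 22 in [2, 11, 16, 18, 21, 22, 23, 27]:

lo=0, hi=7, mid=3, arr[mid]=18 -> 18 < 22, search right half
lo=4, hi=7, mid=5, arr[mid]=22 -> Found target at index 5!

Binary search finds 22 at index 5 after 2 comparisons. The search repeatedly halves the search space by comparing with the middle element.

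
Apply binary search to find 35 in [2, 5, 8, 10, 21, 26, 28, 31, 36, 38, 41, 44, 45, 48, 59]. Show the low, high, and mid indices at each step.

Binary search for 35 in [2, 5, 8, 10, 21, 26, 28, 31, 36, 38, 41, 44, 45, 48, 59]:

lo=0, hi=14, mid=7, arr[mid]=31 -> 31 < 35, search right half
lo=8, hi=14, mid=11, arr[mid]=44 -> 44 > 35, search left half
lo=8, hi=10, mid=9, arr[mid]=38 -> 38 > 35, search left half
lo=8, hi=8, mid=8, arr[mid]=36 -> 36 > 35, search left half
lo=8 > hi=7, target 35 not found

Binary search determines that 35 is not in the array after 4 comparisons. The search space was exhausted without finding the target.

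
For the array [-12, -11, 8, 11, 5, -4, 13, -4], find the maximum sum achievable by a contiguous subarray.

Using Kadane's algorithm on [-12, -11, 8, 11, 5, -4, 13, -4]:

Scanning through the array:
Position 1 (value -11): max_ending_here = -11, max_so_far = -11
Position 2 (value 8): max_ending_here = 8, max_so_far = 8
Position 3 (value 11): max_ending_here = 19, max_so_far = 19
Position 4 (value 5): max_ending_here = 24, max_so_far = 24
Position 5 (value -4): max_ending_here = 20, max_so_far = 24
Position 6 (value 13): max_ending_here = 33, max_so_far = 33
Position 7 (value -4): max_ending_here = 29, max_so_far = 33

Maximum subarray: [8, 11, 5, -4, 13]
Maximum sum: 33

The maximum subarray is [8, 11, 5, -4, 13] with sum 33. This subarray runs from index 2 to index 6.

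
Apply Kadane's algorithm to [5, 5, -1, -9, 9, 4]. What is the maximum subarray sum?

Using Kadane's algorithm on [5, 5, -1, -9, 9, 4]:

Scanning through the array:
Position 1 (value 5): max_ending_here = 10, max_so_far = 10
Position 2 (value -1): max_ending_here = 9, max_so_far = 10
Position 3 (value -9): max_ending_here = 0, max_so_far = 10
Position 4 (value 9): max_ending_here = 9, max_so_far = 10
Position 5 (value 4): max_ending_here = 13, max_so_far = 13

Maximum subarray: [5, 5, -1, -9, 9, 4]
Maximum sum: 13

The maximum subarray is [5, 5, -1, -9, 9, 4] with sum 13. This subarray runs from index 0 to index 5.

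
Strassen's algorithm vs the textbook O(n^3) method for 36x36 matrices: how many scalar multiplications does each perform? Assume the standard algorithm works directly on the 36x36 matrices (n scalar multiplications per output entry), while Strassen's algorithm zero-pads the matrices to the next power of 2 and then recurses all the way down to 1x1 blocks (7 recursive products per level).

Matrix multiplication for 36x36 matrices:

Strassen's algorithm requires power-of-2 dimensions. Pad 36x36 to 64x64 (next power of 2).

Standard algorithm: 36^3 = 46656 multiplications
Strassen's algorithm: 7^(log2(64)) = 7^6 = 117649 multiplications
Difference: 46656 - 117649 = -70993 (Strassen uses MORE here due to padding overhead — for small or just-over-power-of-2 n, padding can outweigh the per-level savings)

Standard: 46656 multiplications (36^3). Strassen: 117649 multiplications (7^6, after padding to 64x64). Strassen reduces 8 recursive multiplications to 7 at each level.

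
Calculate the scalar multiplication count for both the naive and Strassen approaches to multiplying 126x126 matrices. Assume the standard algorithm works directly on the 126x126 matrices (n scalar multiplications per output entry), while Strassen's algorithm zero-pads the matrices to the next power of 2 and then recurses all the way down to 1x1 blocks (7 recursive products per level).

Matrix multiplication for 126x126 matrices:

Strassen's algorithm requires power-of-2 dimensions. Pad 126x126 to 128x128 (next power of 2).

Standard algorithm: 126^3 = 2000376 multiplications
Strassen's algorithm: 7^(log2(128)) = 7^7 = 823543 multiplications
Savings: 2000376 - 823543 = 1176833 multiplications

Standard: 2000376 multiplications (126^3). Strassen: 823543 multiplications (7^7, after padding to 128x128). Strassen reduces 8 recursive multiplications to 7 at each level.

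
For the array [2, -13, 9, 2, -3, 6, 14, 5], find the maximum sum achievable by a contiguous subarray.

Using Kadane's algorithm on [2, -13, 9, 2, -3, 6, 14, 5]:

Scanning through the array:
Position 1 (value -13): max_ending_here = -11, max_so_far = 2
Position 2 (value 9): max_ending_here = 9, max_so_far = 9
Position 3 (value 2): max_ending_here = 11, max_so_far = 11
Position 4 (value -3): max_ending_here = 8, max_so_far = 11
Position 5 (value 6): max_ending_here = 14, max_so_far = 14
Position 6 (value 14): max_ending_here = 28, max_so_far = 28
Position 7 (value 5): max_ending_here = 33, max_so_far = 33

Maximum subarray: [9, 2, -3, 6, 14, 5]
Maximum sum: 33

The maximum subarray is [9, 2, -3, 6, 14, 5] with sum 33. This subarray runs from index 2 to index 7.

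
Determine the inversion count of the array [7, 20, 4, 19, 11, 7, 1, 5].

Finding inversions in [7, 20, 4, 19, 11, 7, 1, 5]:

(0, 2): arr[0]=7 > arr[2]=4
(0, 6): arr[0]=7 > arr[6]=1
(0, 7): arr[0]=7 > arr[7]=5
(1, 2): arr[1]=20 > arr[2]=4
(1, 3): arr[1]=20 > arr[3]=19
(1, 4): arr[1]=20 > arr[4]=11
(1, 5): arr[1]=20 > arr[5]=7
(1, 6): arr[1]=20 > arr[6]=1
(1, 7): arr[1]=20 > arr[7]=5
(2, 6): arr[2]=4 > arr[6]=1
(3, 4): arr[3]=19 > arr[4]=11
(3, 5): arr[3]=19 > arr[5]=7
(3, 6): arr[3]=19 > arr[6]=1
(3, 7): arr[3]=19 > arr[7]=5
(4, 5): arr[4]=11 > arr[5]=7
(4, 6): arr[4]=11 > arr[6]=1
(4, 7): arr[4]=11 > arr[7]=5
(5, 6): arr[5]=7 > arr[6]=1
(5, 7): arr[5]=7 > arr[7]=5

Total inversions: 19

The array has 19 inversion(s): (0,2), (0,6), (0,7), (1,2), (1,3), (1,4), (1,5), (1,6), (1,7), (2,6), (3,4), (3,5), (3,6), (3,7), (4,5), (4,6), (4,7), (5,6), (5,7). Each pair (i,j) satisfies i < j and arr[i] > arr[j].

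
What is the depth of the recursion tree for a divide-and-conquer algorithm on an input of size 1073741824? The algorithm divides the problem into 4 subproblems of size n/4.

For divide and conquer with division factor 4:

Problem sizes at each level:
Level 0: 1073741824
Level 1: 268435456
Level 2: 67108864
Level 3: 16777216
Level 4: 4194304
Level 5: 1048576
Level 6: 262144
Level 7: 65536
Level 8: 16384
Level 9: 4096
Level 10: 1024
Level 11: 256
Level 12: 64
Level 13: 16
Level 14: 4
Level 15: 1

The root is level 0 and the size-1 base case is level 15 (the tree spans levels 0 through 15, i.e. 16 levels counting the root), so the depth is the number of divisions: log_4(1073741824) = 15

The recursion tree depth is log_4(1073741824) = 15. At each level, the problem size is divided by 4, so it takes 15 divisions to reduce to a base case of size 1. The algorithm makes 4 recursive calls at each level.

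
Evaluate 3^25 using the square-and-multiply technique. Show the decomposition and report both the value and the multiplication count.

Computing 3^25 by squaring (build up from 3^1; each line after the first costs one multiplication):

3^1 = 3
3^2 = (3^1)^2 = 3^2 = 9
3^3 = 3 * 3^2 = 3 * 9 = 27
3^6 = (3^3)^2 = 27^2 = 729
3^12 = (3^6)^2 = 729^2 = 531441
3^24 = (3^12)^2 = 531441^2 = 282429536481
3^25 = 3 * 3^24 = 3 * 282429536481 = 847288609443

Result: 847288609443
Multiplications needed: 6 (6 lines after 3^1)

3^25 = 847288609443. Using exponentiation by squaring, this requires 6 multiplications. The key idea: if the exponent is even, square the half-power; if odd, multiply by the base once.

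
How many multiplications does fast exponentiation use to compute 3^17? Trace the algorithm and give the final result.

Computing 3^17 by squaring (build up from 3^1; each line after the first costs one multiplication):

3^1 = 3
3^2 = (3^1)^2 = 3^2 = 9
3^4 = (3^2)^2 = 9^2 = 81
3^8 = (3^4)^2 = 81^2 = 6561
3^16 = (3^8)^2 = 6561^2 = 43046721
3^17 = 3 * 3^16 = 3 * 43046721 = 129140163

Result: 129140163
Multiplications needed: 5 (5 lines after 3^1)

3^17 = 129140163. Using exponentiation by squaring, this requires 5 multiplications. The key idea: if the exponent is even, square the half-power; if odd, multiply by the base once.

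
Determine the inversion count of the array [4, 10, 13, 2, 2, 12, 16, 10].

Finding inversions in [4, 10, 13, 2, 2, 12, 16, 10]:

(0, 3): arr[0]=4 > arr[3]=2
(0, 4): arr[0]=4 > arr[4]=2
(1, 3): arr[1]=10 > arr[3]=2
(1, 4): arr[1]=10 > arr[4]=2
(2, 3): arr[2]=13 > arr[3]=2
(2, 4): arr[2]=13 > arr[4]=2
(2, 5): arr[2]=13 > arr[5]=12
(2, 7): arr[2]=13 > arr[7]=10
(5, 7): arr[5]=12 > arr[7]=10
(6, 7): arr[6]=16 > arr[7]=10

Total inversions: 10

The array has 10 inversion(s): (0,3), (0,4), (1,3), (1,4), (2,3), (2,4), (2,5), (2,7), (5,7), (6,7). Each pair (i,j) satisfies i < j and arr[i] > arr[j].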